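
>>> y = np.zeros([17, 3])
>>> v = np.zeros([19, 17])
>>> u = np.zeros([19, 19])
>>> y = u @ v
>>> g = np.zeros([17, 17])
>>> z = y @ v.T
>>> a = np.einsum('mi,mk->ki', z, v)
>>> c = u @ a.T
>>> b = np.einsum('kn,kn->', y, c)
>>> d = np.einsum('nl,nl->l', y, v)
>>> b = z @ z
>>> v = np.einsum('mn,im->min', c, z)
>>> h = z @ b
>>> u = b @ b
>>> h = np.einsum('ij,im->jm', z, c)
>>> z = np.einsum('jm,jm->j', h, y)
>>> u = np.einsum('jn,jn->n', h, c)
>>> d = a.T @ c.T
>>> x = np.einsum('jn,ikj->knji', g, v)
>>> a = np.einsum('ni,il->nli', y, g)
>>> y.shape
(19, 17)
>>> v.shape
(19, 19, 17)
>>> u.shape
(17,)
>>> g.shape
(17, 17)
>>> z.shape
(19,)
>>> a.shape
(19, 17, 17)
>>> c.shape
(19, 17)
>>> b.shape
(19, 19)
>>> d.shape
(19, 19)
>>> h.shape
(19, 17)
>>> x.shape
(19, 17, 17, 19)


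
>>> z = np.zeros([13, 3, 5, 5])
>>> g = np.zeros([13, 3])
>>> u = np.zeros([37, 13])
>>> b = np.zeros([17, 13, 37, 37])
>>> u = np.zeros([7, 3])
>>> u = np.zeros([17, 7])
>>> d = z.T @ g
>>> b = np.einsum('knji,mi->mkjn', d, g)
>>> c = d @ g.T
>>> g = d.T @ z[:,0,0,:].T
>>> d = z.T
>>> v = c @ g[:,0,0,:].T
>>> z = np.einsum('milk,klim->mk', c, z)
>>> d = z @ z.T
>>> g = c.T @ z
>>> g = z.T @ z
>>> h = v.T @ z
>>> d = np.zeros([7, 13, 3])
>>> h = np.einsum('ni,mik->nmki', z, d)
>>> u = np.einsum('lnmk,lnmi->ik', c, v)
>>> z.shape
(5, 13)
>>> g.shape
(13, 13)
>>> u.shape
(3, 13)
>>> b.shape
(13, 5, 3, 5)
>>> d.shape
(7, 13, 3)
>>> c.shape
(5, 5, 3, 13)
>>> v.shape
(5, 5, 3, 3)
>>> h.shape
(5, 7, 3, 13)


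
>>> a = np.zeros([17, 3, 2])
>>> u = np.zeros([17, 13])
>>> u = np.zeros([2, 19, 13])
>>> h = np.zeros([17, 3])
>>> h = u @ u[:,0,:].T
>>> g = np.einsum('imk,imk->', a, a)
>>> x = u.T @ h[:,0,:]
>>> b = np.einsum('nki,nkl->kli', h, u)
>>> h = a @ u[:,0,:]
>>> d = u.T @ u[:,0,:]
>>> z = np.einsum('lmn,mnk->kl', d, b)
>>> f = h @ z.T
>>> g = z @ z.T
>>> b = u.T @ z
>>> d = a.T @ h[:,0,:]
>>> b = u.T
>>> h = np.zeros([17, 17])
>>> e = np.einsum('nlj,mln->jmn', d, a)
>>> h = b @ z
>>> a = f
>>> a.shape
(17, 3, 2)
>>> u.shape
(2, 19, 13)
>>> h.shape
(13, 19, 13)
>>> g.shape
(2, 2)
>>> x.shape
(13, 19, 2)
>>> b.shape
(13, 19, 2)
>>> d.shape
(2, 3, 13)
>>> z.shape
(2, 13)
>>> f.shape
(17, 3, 2)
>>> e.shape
(13, 17, 2)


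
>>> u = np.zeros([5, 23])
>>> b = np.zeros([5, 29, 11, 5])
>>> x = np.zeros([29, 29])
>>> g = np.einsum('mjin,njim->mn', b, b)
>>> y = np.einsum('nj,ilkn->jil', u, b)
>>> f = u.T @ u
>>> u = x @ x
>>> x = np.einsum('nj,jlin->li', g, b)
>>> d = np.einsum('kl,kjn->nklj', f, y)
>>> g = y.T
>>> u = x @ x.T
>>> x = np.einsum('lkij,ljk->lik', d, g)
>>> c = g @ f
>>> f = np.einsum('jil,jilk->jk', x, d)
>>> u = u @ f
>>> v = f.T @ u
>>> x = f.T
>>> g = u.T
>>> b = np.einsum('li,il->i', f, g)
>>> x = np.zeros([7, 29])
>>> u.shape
(29, 5)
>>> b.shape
(5,)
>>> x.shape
(7, 29)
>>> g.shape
(5, 29)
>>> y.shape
(23, 5, 29)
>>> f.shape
(29, 5)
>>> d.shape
(29, 23, 23, 5)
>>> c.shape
(29, 5, 23)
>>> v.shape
(5, 5)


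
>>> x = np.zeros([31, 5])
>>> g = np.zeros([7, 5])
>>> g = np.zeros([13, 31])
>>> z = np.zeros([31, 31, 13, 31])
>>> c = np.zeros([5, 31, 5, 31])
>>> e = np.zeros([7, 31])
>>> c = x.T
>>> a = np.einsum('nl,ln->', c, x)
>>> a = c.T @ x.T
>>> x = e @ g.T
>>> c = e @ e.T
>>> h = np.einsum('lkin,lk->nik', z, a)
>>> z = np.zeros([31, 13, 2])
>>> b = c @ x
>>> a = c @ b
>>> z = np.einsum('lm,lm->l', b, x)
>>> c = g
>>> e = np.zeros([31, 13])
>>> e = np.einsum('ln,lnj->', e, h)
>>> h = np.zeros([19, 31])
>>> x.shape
(7, 13)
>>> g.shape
(13, 31)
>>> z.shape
(7,)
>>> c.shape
(13, 31)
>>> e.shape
()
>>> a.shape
(7, 13)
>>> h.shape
(19, 31)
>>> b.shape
(7, 13)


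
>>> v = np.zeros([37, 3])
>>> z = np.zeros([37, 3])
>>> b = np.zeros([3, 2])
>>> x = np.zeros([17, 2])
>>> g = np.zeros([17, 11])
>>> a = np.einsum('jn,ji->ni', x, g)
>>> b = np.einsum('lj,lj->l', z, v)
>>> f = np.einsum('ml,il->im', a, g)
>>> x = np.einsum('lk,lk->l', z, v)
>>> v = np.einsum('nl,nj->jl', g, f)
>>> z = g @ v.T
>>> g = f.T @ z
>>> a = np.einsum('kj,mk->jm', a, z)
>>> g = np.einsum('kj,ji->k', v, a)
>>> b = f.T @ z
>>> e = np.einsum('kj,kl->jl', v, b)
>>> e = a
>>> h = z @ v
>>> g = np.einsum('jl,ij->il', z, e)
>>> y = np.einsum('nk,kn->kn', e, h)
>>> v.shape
(2, 11)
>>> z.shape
(17, 2)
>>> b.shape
(2, 2)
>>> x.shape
(37,)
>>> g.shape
(11, 2)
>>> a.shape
(11, 17)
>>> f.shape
(17, 2)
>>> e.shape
(11, 17)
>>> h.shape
(17, 11)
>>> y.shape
(17, 11)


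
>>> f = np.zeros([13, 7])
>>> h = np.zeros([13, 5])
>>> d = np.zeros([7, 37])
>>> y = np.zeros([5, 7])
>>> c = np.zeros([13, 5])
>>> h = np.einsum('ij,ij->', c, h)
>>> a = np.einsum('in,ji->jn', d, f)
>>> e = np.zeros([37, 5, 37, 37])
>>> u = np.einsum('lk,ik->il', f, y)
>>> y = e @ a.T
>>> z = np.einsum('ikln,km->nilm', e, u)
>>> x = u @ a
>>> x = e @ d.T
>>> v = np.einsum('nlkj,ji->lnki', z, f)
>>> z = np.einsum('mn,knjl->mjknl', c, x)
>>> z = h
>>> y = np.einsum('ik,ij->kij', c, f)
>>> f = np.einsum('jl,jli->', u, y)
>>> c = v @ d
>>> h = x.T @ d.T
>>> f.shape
()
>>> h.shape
(7, 37, 5, 7)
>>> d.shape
(7, 37)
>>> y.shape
(5, 13, 7)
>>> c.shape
(37, 37, 37, 37)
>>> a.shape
(13, 37)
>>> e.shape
(37, 5, 37, 37)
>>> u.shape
(5, 13)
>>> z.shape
()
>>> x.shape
(37, 5, 37, 7)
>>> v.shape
(37, 37, 37, 7)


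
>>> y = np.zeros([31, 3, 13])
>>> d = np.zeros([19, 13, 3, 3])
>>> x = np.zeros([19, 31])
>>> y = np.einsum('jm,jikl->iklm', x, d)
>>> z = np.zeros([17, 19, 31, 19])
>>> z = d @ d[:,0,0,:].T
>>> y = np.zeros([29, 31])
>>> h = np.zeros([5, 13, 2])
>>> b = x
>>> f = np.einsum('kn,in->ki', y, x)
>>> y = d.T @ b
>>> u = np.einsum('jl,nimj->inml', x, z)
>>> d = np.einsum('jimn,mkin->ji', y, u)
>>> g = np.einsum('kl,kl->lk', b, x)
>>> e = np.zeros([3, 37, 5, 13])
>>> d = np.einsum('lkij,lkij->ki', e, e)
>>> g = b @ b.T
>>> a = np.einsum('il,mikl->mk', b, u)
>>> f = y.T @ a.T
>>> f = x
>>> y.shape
(3, 3, 13, 31)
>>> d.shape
(37, 5)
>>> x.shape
(19, 31)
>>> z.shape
(19, 13, 3, 19)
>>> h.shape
(5, 13, 2)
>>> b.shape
(19, 31)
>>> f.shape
(19, 31)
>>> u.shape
(13, 19, 3, 31)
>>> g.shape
(19, 19)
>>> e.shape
(3, 37, 5, 13)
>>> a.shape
(13, 3)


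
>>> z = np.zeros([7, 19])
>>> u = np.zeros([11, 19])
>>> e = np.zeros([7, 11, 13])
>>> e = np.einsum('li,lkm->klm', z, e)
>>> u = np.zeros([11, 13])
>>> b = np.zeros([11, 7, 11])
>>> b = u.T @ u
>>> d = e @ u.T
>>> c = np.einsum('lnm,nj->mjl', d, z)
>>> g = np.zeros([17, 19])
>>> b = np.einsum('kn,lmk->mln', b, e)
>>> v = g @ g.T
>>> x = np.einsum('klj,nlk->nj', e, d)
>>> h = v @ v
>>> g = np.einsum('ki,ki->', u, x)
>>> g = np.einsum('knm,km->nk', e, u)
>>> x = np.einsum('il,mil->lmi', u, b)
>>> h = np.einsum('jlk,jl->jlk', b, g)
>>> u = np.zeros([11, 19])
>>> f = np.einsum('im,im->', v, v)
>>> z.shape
(7, 19)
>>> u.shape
(11, 19)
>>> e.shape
(11, 7, 13)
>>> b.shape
(7, 11, 13)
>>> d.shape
(11, 7, 11)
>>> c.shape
(11, 19, 11)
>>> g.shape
(7, 11)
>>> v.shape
(17, 17)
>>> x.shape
(13, 7, 11)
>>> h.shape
(7, 11, 13)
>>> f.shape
()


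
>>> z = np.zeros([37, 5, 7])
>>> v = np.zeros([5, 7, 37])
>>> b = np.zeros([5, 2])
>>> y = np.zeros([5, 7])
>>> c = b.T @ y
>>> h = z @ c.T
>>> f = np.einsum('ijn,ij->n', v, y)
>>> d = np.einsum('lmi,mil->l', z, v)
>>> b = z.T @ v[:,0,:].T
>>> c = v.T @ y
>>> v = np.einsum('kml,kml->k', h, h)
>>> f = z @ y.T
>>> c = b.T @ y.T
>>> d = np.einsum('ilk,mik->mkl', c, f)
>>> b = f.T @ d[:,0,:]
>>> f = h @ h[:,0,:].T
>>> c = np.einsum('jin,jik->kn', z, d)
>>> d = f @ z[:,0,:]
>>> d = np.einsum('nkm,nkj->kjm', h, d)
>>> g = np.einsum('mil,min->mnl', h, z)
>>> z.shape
(37, 5, 7)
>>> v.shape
(37,)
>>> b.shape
(5, 5, 5)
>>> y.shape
(5, 7)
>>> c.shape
(5, 7)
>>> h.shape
(37, 5, 2)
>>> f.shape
(37, 5, 37)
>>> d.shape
(5, 7, 2)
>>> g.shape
(37, 7, 2)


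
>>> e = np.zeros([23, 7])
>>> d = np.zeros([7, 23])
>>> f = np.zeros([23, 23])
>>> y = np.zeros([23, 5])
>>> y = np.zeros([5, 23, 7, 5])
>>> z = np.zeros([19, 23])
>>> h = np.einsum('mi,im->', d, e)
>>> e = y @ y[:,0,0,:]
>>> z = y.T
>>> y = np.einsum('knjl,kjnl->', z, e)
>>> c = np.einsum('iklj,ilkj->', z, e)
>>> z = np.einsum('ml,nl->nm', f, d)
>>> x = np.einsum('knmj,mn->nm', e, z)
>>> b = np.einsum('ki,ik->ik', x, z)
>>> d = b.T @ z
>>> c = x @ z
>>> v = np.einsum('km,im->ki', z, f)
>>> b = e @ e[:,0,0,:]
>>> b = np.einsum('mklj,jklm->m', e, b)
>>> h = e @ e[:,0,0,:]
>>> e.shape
(5, 23, 7, 5)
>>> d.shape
(23, 23)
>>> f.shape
(23, 23)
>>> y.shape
()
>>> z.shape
(7, 23)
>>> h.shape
(5, 23, 7, 5)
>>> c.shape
(23, 23)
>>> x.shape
(23, 7)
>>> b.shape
(5,)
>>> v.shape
(7, 23)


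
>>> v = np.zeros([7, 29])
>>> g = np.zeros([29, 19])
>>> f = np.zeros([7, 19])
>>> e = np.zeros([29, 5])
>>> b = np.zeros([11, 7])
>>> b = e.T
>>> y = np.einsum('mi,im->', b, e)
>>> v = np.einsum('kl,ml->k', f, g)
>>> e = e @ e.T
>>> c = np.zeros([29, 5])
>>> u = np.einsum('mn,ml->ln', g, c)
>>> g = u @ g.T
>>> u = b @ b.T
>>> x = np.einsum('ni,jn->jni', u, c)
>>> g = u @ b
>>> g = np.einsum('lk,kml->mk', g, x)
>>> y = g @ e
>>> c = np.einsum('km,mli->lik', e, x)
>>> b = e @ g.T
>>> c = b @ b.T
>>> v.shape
(7,)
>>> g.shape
(5, 29)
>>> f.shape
(7, 19)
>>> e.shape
(29, 29)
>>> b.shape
(29, 5)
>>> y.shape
(5, 29)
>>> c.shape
(29, 29)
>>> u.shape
(5, 5)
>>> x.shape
(29, 5, 5)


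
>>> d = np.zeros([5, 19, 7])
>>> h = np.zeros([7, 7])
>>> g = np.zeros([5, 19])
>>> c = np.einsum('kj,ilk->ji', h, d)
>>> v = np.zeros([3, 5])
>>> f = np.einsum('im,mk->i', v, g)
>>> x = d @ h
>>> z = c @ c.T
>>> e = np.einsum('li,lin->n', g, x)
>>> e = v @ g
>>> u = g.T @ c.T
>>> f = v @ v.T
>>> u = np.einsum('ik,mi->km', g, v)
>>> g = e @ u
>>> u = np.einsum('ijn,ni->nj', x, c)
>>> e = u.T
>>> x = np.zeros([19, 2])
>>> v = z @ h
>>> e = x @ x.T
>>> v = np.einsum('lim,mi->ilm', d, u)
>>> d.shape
(5, 19, 7)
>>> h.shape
(7, 7)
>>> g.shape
(3, 3)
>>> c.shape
(7, 5)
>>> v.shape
(19, 5, 7)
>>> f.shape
(3, 3)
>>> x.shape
(19, 2)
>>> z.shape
(7, 7)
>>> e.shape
(19, 19)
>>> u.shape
(7, 19)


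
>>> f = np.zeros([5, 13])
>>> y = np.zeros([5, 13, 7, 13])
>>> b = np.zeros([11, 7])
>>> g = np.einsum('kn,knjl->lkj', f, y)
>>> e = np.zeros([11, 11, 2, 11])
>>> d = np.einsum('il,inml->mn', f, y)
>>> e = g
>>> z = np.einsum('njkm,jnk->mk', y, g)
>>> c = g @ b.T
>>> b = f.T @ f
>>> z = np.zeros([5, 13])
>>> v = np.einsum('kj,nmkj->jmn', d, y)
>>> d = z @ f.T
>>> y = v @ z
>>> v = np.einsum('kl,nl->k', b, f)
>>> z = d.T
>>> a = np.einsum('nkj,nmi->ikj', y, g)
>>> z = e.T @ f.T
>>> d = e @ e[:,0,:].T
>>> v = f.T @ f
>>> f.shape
(5, 13)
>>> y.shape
(13, 13, 13)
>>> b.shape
(13, 13)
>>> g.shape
(13, 5, 7)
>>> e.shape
(13, 5, 7)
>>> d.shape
(13, 5, 13)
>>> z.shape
(7, 5, 5)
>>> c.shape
(13, 5, 11)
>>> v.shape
(13, 13)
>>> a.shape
(7, 13, 13)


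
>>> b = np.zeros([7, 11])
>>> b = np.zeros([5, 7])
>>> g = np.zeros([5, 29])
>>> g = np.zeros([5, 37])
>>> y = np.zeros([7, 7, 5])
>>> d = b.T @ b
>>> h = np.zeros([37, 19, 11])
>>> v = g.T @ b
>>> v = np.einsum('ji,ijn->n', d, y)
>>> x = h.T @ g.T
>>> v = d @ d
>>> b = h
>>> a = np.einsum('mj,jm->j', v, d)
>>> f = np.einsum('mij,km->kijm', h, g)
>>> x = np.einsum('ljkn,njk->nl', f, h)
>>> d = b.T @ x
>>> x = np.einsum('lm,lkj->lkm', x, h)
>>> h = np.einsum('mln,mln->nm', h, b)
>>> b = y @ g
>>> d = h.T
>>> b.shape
(7, 7, 37)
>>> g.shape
(5, 37)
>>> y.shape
(7, 7, 5)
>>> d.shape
(37, 11)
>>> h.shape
(11, 37)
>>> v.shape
(7, 7)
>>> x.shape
(37, 19, 5)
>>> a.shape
(7,)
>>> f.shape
(5, 19, 11, 37)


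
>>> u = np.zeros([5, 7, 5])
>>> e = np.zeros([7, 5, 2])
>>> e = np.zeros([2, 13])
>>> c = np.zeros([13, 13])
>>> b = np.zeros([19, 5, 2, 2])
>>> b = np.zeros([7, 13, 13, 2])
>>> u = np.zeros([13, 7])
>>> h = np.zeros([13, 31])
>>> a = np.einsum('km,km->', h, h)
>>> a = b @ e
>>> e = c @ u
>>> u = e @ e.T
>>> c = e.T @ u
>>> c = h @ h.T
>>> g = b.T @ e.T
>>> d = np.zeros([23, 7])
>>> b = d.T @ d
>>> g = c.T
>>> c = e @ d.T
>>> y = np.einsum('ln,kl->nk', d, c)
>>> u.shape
(13, 13)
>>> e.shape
(13, 7)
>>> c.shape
(13, 23)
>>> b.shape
(7, 7)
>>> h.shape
(13, 31)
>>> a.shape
(7, 13, 13, 13)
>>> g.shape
(13, 13)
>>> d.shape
(23, 7)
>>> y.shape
(7, 13)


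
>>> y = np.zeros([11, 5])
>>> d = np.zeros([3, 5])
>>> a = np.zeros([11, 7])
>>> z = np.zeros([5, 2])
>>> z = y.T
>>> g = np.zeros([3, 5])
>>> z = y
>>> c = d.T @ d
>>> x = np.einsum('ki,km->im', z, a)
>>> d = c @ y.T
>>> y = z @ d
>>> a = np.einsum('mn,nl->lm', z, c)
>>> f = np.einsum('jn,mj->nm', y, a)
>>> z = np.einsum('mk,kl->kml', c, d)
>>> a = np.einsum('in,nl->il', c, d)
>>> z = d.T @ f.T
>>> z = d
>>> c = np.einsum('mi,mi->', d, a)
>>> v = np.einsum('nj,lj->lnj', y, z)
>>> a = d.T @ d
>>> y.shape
(11, 11)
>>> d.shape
(5, 11)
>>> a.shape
(11, 11)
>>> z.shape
(5, 11)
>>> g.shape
(3, 5)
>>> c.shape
()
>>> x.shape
(5, 7)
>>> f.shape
(11, 5)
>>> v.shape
(5, 11, 11)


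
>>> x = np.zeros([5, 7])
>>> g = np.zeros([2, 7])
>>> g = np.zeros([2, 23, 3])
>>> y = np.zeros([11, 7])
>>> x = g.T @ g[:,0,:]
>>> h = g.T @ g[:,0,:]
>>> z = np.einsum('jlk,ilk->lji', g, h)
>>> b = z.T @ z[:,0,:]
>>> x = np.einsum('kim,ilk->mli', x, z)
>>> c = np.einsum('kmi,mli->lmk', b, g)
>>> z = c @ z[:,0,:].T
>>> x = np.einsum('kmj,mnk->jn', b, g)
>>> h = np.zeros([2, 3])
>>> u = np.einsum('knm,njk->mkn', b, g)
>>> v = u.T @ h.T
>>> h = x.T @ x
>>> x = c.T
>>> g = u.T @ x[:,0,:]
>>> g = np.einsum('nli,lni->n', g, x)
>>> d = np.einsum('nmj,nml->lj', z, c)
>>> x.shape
(3, 2, 23)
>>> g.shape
(2,)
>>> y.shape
(11, 7)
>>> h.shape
(23, 23)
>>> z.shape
(23, 2, 23)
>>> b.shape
(3, 2, 3)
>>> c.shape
(23, 2, 3)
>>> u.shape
(3, 3, 2)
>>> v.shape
(2, 3, 2)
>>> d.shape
(3, 23)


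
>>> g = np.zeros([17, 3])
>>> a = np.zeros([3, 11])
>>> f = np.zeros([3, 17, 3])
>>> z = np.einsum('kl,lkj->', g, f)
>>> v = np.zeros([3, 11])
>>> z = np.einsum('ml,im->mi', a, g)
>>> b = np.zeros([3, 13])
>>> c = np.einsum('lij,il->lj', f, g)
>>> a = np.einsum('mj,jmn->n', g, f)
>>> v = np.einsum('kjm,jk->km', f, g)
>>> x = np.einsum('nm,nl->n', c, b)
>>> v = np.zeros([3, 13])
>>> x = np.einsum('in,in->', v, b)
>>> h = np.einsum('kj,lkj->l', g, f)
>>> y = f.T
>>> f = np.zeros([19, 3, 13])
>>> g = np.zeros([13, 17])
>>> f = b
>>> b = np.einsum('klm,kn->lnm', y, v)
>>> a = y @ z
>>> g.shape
(13, 17)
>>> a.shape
(3, 17, 17)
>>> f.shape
(3, 13)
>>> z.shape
(3, 17)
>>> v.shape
(3, 13)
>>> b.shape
(17, 13, 3)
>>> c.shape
(3, 3)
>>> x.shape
()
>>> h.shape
(3,)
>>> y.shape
(3, 17, 3)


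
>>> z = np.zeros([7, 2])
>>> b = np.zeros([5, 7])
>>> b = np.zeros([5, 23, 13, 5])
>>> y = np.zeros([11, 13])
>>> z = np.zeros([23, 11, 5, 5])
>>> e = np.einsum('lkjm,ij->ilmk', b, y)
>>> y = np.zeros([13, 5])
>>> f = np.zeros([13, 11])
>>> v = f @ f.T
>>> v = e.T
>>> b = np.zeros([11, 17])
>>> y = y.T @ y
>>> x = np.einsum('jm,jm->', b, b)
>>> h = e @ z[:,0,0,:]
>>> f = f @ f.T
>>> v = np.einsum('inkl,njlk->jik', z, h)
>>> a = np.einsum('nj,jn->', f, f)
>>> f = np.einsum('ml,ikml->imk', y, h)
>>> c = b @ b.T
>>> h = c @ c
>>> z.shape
(23, 11, 5, 5)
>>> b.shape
(11, 17)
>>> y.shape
(5, 5)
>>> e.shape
(11, 5, 5, 23)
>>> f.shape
(11, 5, 5)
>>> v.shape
(5, 23, 5)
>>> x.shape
()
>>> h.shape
(11, 11)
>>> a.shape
()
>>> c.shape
(11, 11)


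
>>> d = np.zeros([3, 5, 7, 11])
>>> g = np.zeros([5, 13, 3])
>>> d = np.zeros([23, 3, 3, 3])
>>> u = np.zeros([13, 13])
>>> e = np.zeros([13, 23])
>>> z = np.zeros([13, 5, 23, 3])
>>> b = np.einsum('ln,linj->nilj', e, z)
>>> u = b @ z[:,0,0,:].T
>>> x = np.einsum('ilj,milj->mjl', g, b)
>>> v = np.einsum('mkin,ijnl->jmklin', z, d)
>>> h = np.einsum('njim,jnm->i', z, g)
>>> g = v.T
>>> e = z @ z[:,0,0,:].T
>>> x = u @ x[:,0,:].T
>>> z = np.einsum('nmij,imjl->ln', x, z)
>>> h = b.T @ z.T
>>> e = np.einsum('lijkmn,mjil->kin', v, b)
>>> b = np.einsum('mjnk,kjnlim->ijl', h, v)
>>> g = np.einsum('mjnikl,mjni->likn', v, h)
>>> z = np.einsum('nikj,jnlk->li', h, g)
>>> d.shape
(23, 3, 3, 3)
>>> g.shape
(3, 3, 23, 5)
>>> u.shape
(23, 5, 13, 13)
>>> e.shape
(3, 13, 3)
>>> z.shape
(23, 13)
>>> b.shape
(23, 13, 3)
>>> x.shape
(23, 5, 13, 23)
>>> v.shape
(3, 13, 5, 3, 23, 3)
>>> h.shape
(3, 13, 5, 3)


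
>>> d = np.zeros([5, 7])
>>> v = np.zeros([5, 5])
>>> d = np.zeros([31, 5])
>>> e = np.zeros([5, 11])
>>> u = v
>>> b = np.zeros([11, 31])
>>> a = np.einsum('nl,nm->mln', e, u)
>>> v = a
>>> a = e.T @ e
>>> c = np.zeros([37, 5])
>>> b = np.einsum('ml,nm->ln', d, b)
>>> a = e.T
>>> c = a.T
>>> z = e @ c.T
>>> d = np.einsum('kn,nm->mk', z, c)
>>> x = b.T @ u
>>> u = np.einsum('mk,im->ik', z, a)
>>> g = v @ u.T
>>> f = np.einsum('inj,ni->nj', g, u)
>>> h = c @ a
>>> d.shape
(11, 5)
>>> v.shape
(5, 11, 5)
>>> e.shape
(5, 11)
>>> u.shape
(11, 5)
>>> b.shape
(5, 11)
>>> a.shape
(11, 5)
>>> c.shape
(5, 11)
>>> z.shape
(5, 5)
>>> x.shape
(11, 5)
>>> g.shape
(5, 11, 11)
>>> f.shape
(11, 11)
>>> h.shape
(5, 5)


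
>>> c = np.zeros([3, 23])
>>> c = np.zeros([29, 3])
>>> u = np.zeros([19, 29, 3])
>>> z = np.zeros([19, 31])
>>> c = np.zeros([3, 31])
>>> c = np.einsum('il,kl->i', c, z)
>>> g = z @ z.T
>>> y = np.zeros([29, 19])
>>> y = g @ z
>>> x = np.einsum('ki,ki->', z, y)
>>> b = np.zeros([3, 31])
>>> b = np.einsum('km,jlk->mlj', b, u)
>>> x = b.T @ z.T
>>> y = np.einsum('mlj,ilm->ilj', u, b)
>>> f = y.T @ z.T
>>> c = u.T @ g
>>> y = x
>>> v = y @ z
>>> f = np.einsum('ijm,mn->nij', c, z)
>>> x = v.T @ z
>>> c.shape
(3, 29, 19)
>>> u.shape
(19, 29, 3)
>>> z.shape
(19, 31)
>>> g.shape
(19, 19)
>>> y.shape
(19, 29, 19)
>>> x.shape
(31, 29, 31)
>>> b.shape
(31, 29, 19)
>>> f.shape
(31, 3, 29)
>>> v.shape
(19, 29, 31)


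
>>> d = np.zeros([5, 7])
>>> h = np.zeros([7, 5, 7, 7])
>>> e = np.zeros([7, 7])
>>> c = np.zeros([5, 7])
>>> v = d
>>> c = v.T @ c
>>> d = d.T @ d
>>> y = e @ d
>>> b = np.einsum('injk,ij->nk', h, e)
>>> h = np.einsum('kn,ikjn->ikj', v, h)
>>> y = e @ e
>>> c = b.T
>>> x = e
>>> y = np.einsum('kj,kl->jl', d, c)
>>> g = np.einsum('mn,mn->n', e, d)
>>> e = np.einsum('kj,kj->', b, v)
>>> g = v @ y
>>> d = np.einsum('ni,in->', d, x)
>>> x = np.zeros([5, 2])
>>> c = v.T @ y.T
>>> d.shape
()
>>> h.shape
(7, 5, 7)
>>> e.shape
()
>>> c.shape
(7, 7)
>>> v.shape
(5, 7)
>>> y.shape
(7, 5)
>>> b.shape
(5, 7)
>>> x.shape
(5, 2)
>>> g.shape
(5, 5)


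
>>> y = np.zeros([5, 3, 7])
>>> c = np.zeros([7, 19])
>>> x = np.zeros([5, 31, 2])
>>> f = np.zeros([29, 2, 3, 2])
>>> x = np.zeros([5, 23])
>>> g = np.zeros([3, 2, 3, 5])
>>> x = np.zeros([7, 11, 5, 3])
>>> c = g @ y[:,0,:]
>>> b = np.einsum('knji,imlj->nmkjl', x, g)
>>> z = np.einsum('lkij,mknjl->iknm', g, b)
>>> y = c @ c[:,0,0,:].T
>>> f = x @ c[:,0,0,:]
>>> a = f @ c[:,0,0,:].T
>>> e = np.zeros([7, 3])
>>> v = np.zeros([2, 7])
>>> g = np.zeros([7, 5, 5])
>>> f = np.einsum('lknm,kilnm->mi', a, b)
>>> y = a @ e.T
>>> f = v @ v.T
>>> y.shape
(7, 11, 5, 7)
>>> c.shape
(3, 2, 3, 7)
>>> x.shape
(7, 11, 5, 3)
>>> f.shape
(2, 2)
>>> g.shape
(7, 5, 5)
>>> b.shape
(11, 2, 7, 5, 3)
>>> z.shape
(3, 2, 7, 11)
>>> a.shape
(7, 11, 5, 3)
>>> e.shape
(7, 3)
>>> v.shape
(2, 7)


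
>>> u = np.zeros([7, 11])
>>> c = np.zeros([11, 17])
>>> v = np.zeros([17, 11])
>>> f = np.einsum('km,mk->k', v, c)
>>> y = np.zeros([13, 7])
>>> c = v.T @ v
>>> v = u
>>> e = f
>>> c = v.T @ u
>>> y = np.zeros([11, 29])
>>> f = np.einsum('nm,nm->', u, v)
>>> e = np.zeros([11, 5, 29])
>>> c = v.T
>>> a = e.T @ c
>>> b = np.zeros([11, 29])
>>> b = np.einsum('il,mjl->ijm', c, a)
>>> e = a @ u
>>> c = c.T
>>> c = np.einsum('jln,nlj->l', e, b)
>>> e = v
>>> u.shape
(7, 11)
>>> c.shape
(5,)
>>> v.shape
(7, 11)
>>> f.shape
()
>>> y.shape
(11, 29)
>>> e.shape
(7, 11)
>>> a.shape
(29, 5, 7)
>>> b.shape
(11, 5, 29)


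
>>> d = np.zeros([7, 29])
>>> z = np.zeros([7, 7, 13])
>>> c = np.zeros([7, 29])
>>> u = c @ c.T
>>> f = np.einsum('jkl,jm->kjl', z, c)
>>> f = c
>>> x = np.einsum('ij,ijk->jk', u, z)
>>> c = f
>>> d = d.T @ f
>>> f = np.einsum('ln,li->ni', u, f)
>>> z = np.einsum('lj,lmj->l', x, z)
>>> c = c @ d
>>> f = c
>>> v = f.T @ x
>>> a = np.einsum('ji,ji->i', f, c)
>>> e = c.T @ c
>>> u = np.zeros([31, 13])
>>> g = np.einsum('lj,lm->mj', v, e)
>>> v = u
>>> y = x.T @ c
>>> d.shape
(29, 29)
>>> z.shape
(7,)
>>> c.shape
(7, 29)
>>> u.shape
(31, 13)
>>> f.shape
(7, 29)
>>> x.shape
(7, 13)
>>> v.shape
(31, 13)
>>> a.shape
(29,)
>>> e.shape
(29, 29)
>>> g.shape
(29, 13)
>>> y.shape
(13, 29)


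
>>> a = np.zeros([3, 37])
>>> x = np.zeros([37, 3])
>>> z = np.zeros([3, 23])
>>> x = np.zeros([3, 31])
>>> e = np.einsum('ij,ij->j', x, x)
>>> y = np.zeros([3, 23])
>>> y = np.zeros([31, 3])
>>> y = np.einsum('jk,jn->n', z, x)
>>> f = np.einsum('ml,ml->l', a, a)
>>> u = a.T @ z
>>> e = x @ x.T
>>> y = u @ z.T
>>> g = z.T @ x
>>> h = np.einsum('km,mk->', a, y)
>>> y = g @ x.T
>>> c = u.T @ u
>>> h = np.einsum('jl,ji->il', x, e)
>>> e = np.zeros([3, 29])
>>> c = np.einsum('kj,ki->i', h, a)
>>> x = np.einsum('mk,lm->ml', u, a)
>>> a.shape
(3, 37)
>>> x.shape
(37, 3)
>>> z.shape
(3, 23)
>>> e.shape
(3, 29)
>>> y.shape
(23, 3)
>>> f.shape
(37,)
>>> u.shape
(37, 23)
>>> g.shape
(23, 31)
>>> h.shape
(3, 31)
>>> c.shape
(37,)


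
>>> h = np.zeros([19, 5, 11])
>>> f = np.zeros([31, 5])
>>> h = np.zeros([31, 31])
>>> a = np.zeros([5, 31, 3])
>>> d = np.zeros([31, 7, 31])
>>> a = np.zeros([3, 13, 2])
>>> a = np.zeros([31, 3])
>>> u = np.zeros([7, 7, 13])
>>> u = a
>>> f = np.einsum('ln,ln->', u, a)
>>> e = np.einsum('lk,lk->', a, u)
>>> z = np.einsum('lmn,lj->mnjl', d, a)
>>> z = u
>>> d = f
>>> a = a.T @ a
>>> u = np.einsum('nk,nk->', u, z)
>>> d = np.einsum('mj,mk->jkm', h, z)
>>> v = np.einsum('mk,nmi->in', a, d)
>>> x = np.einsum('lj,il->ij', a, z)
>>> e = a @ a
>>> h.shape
(31, 31)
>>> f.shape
()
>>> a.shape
(3, 3)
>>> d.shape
(31, 3, 31)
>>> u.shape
()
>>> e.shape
(3, 3)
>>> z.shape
(31, 3)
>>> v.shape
(31, 31)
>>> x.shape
(31, 3)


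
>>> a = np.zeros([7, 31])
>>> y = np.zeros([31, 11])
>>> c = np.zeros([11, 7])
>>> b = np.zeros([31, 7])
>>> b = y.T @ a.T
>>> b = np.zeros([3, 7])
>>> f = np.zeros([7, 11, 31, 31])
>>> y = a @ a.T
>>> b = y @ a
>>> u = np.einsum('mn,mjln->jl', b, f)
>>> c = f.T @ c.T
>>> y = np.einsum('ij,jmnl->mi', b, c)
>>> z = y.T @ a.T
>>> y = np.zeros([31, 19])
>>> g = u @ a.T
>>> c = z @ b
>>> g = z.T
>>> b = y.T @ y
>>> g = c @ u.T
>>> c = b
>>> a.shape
(7, 31)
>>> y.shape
(31, 19)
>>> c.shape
(19, 19)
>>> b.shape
(19, 19)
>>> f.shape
(7, 11, 31, 31)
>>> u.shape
(11, 31)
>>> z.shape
(7, 7)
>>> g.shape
(7, 11)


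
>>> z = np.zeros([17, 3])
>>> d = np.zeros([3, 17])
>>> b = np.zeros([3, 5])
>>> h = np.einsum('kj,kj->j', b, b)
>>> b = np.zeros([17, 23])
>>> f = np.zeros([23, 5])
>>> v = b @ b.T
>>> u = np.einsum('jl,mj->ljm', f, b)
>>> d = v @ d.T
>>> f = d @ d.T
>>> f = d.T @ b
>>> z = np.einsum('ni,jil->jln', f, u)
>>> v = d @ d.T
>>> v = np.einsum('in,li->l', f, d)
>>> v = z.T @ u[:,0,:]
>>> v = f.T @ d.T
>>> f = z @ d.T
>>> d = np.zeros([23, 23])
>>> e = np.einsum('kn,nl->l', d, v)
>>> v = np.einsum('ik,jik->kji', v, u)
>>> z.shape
(5, 17, 3)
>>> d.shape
(23, 23)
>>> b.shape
(17, 23)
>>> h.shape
(5,)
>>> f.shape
(5, 17, 17)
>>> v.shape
(17, 5, 23)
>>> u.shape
(5, 23, 17)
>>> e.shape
(17,)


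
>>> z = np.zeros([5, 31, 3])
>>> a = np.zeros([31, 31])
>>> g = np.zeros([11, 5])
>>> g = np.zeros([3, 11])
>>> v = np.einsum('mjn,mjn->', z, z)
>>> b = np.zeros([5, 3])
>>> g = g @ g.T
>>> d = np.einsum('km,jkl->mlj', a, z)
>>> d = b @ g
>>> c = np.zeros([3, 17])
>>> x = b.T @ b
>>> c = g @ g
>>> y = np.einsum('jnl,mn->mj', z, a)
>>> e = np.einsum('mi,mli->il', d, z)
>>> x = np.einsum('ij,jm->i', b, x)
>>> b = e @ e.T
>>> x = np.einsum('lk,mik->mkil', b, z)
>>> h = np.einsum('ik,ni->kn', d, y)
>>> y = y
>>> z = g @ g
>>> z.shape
(3, 3)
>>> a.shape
(31, 31)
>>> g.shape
(3, 3)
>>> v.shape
()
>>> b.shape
(3, 3)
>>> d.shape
(5, 3)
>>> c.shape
(3, 3)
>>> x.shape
(5, 3, 31, 3)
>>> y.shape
(31, 5)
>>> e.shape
(3, 31)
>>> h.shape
(3, 31)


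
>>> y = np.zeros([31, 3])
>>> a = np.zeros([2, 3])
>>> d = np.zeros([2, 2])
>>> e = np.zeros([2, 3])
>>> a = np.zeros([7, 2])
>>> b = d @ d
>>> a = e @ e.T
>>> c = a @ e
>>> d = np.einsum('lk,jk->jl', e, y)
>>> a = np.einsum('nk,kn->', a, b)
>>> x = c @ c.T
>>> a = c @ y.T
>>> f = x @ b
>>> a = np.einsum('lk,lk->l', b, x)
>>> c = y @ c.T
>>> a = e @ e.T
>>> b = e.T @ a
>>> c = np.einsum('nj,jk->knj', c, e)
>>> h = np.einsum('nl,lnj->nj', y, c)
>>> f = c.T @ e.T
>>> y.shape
(31, 3)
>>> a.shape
(2, 2)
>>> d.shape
(31, 2)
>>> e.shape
(2, 3)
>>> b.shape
(3, 2)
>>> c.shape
(3, 31, 2)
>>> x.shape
(2, 2)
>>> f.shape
(2, 31, 2)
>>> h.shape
(31, 2)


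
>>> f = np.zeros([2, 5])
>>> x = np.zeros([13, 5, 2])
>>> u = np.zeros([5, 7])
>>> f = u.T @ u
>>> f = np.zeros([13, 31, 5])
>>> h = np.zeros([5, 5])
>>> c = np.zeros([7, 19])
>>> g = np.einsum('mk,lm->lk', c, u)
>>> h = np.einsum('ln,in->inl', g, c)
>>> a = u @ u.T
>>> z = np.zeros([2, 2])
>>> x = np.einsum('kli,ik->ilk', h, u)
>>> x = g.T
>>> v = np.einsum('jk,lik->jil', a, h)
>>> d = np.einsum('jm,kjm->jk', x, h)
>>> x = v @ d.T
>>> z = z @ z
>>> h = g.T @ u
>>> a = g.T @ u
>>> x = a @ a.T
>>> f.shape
(13, 31, 5)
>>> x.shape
(19, 19)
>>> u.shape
(5, 7)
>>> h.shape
(19, 7)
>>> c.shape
(7, 19)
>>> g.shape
(5, 19)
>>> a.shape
(19, 7)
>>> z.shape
(2, 2)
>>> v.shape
(5, 19, 7)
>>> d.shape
(19, 7)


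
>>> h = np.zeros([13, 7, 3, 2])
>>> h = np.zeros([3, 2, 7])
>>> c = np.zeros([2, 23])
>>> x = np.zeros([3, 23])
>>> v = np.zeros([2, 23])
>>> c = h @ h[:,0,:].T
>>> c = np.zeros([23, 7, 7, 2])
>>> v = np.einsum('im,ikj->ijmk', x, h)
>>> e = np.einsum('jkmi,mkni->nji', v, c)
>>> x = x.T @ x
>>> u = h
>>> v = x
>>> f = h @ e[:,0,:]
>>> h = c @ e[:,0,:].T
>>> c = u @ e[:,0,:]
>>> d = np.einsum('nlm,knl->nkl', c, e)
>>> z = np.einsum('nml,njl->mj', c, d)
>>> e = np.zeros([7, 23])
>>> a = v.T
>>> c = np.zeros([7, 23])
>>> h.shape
(23, 7, 7, 7)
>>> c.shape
(7, 23)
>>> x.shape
(23, 23)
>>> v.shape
(23, 23)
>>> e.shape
(7, 23)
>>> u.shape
(3, 2, 7)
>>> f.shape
(3, 2, 2)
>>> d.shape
(3, 7, 2)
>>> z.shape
(2, 7)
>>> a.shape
(23, 23)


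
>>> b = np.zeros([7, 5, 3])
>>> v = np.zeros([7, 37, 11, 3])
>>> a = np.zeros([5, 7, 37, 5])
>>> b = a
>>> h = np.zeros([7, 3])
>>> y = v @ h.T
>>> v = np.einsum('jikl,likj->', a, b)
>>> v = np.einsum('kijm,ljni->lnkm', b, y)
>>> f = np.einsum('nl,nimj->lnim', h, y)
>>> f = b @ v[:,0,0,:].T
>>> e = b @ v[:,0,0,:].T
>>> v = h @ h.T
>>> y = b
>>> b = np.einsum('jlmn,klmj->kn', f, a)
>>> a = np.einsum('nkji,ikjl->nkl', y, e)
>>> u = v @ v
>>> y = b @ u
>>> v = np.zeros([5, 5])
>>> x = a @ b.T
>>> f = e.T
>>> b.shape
(5, 7)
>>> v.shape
(5, 5)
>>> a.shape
(5, 7, 7)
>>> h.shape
(7, 3)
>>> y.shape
(5, 7)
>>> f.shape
(7, 37, 7, 5)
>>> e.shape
(5, 7, 37, 7)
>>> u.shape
(7, 7)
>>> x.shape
(5, 7, 5)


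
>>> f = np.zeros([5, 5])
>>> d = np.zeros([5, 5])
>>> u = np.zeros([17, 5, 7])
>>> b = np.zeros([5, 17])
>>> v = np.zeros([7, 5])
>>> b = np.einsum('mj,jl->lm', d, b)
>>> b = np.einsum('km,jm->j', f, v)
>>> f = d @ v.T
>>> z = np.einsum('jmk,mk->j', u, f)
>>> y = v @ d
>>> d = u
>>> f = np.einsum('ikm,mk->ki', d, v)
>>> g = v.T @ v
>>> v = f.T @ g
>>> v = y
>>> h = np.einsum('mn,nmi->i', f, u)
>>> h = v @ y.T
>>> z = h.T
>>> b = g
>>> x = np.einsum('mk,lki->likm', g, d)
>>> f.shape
(5, 17)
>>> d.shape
(17, 5, 7)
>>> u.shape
(17, 5, 7)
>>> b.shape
(5, 5)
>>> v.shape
(7, 5)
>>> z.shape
(7, 7)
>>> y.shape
(7, 5)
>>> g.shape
(5, 5)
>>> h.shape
(7, 7)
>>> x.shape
(17, 7, 5, 5)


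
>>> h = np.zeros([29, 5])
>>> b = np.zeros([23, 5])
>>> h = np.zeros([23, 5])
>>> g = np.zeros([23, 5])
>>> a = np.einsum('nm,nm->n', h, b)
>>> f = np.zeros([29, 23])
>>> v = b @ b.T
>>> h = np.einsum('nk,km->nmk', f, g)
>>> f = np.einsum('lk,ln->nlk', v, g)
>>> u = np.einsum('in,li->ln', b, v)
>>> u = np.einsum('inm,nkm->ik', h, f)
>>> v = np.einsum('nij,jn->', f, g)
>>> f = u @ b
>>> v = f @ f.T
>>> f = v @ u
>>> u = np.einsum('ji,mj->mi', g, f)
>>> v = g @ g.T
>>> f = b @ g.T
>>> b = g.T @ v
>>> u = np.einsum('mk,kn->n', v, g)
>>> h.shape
(29, 5, 23)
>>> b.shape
(5, 23)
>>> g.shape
(23, 5)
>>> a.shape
(23,)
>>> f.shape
(23, 23)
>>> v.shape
(23, 23)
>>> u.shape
(5,)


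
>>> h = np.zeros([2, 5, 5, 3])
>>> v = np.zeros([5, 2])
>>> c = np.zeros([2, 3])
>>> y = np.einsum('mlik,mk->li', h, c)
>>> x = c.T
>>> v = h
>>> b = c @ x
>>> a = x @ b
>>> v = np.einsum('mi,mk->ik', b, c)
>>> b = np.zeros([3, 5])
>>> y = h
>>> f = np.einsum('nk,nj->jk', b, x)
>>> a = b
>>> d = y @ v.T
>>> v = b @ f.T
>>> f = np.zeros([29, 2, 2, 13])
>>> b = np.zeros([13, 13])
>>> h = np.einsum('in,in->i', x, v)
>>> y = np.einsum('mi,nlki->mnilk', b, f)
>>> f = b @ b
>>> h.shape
(3,)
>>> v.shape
(3, 2)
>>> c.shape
(2, 3)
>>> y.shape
(13, 29, 13, 2, 2)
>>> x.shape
(3, 2)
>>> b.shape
(13, 13)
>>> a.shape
(3, 5)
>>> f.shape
(13, 13)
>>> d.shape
(2, 5, 5, 2)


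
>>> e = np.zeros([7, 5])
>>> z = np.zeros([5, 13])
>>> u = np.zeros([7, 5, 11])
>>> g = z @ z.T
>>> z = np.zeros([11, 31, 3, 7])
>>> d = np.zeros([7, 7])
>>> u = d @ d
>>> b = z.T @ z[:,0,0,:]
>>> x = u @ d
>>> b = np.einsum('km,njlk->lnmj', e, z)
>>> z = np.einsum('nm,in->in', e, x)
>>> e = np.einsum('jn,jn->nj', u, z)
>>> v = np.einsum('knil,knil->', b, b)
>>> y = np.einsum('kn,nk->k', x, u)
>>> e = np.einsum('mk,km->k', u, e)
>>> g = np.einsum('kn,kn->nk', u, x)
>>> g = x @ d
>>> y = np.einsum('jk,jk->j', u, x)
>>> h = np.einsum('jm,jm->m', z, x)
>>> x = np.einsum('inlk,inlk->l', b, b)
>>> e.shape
(7,)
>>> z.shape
(7, 7)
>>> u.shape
(7, 7)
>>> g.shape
(7, 7)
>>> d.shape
(7, 7)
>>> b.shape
(3, 11, 5, 31)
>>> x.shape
(5,)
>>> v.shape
()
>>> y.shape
(7,)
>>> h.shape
(7,)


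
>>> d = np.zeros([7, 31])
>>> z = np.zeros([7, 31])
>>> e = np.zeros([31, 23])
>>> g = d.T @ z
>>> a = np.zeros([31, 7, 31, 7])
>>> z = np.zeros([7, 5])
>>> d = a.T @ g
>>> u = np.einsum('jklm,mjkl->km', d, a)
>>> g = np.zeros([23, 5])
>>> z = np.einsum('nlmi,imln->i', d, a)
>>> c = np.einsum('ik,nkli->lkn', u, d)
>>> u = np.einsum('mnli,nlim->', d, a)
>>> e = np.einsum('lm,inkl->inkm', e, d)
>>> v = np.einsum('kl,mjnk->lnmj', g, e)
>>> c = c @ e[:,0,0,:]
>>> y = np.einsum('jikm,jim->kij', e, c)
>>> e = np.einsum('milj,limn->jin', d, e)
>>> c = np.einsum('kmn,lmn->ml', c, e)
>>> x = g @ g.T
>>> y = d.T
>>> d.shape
(7, 31, 7, 31)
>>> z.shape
(31,)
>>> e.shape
(31, 31, 23)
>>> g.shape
(23, 5)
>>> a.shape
(31, 7, 31, 7)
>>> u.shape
()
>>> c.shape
(31, 31)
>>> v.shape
(5, 7, 7, 31)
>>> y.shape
(31, 7, 31, 7)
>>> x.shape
(23, 23)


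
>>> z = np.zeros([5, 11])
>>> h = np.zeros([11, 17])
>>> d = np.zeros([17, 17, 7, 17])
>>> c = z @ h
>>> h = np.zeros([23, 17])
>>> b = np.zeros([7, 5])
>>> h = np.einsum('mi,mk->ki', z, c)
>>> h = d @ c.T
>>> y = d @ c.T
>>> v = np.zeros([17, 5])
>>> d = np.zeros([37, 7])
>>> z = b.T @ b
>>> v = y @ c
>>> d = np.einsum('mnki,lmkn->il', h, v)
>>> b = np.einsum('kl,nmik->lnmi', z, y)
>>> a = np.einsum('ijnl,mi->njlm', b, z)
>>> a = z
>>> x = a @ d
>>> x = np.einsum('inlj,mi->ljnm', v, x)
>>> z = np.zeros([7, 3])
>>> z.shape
(7, 3)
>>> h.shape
(17, 17, 7, 5)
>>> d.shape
(5, 17)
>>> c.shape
(5, 17)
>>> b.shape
(5, 17, 17, 7)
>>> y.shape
(17, 17, 7, 5)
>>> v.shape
(17, 17, 7, 17)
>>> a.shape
(5, 5)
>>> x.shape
(7, 17, 17, 5)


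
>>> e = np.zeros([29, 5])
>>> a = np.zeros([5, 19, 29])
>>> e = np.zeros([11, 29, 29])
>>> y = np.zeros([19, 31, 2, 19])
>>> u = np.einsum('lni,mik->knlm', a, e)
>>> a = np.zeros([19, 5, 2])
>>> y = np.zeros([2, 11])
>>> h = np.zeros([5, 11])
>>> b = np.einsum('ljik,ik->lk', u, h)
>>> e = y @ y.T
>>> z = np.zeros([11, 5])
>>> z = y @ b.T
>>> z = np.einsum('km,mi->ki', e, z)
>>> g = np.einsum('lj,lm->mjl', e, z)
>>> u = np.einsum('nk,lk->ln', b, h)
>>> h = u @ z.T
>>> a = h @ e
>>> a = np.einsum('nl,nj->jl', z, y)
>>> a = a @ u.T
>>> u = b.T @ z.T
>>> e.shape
(2, 2)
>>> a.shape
(11, 5)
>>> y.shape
(2, 11)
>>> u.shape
(11, 2)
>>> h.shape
(5, 2)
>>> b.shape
(29, 11)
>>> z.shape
(2, 29)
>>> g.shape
(29, 2, 2)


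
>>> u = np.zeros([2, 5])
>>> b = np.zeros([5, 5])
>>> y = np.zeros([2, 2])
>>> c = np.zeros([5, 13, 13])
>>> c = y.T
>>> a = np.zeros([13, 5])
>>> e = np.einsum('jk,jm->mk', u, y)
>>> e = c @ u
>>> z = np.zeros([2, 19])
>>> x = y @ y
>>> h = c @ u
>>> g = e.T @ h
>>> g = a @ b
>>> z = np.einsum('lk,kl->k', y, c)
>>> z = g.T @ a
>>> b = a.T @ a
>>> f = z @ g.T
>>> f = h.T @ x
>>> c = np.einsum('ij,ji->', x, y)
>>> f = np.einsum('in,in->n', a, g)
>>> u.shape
(2, 5)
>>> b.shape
(5, 5)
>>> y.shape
(2, 2)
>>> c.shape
()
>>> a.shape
(13, 5)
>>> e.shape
(2, 5)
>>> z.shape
(5, 5)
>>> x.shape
(2, 2)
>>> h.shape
(2, 5)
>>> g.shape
(13, 5)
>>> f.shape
(5,)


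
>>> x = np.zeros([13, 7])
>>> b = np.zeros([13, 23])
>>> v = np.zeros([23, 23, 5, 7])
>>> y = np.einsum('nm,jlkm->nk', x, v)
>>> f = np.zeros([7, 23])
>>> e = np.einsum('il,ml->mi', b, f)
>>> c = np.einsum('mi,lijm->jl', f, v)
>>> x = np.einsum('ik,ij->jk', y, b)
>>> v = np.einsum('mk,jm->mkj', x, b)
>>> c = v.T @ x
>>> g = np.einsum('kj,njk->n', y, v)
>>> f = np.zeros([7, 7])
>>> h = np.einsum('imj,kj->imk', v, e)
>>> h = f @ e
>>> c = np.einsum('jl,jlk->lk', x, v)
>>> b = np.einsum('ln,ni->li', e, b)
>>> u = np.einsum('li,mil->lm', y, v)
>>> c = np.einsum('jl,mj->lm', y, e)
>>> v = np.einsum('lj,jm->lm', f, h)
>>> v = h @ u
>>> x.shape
(23, 5)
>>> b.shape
(7, 23)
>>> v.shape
(7, 23)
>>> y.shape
(13, 5)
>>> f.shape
(7, 7)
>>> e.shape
(7, 13)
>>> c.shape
(5, 7)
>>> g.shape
(23,)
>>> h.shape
(7, 13)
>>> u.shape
(13, 23)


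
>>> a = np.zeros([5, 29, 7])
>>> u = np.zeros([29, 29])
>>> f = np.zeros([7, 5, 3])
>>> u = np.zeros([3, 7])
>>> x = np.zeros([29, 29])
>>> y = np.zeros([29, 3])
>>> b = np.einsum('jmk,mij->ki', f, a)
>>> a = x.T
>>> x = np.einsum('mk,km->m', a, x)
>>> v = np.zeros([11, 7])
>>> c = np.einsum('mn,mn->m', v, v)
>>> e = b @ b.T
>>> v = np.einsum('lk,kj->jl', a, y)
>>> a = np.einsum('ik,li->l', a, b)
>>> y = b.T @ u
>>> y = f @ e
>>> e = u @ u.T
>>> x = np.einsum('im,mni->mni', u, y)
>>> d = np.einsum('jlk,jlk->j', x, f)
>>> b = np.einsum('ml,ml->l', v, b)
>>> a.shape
(3,)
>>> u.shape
(3, 7)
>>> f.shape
(7, 5, 3)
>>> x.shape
(7, 5, 3)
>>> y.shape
(7, 5, 3)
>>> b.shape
(29,)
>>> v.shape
(3, 29)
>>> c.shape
(11,)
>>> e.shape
(3, 3)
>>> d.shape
(7,)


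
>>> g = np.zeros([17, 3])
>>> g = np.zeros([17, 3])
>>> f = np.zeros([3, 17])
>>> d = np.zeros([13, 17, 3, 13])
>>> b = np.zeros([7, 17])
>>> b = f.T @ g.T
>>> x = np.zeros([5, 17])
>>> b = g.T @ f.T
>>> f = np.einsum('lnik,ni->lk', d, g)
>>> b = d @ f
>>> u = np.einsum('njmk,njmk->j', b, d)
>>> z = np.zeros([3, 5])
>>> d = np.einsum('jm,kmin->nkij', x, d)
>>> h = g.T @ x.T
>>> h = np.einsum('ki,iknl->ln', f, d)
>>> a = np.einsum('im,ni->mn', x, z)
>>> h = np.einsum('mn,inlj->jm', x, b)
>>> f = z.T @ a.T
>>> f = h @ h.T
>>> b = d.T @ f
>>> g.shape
(17, 3)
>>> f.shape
(13, 13)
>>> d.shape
(13, 13, 3, 5)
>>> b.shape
(5, 3, 13, 13)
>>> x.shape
(5, 17)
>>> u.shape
(17,)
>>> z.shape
(3, 5)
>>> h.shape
(13, 5)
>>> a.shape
(17, 3)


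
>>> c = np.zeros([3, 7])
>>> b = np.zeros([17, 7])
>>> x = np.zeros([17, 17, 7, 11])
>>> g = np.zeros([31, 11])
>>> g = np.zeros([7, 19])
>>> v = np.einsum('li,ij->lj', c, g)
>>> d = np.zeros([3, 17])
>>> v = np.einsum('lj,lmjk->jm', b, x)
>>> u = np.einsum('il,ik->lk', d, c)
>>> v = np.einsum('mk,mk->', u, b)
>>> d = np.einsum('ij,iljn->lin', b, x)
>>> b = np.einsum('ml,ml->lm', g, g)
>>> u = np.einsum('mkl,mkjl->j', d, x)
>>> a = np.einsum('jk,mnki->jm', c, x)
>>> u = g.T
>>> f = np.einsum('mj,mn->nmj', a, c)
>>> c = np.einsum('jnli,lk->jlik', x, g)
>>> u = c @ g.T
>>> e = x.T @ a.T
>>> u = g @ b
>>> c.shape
(17, 7, 11, 19)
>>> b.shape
(19, 7)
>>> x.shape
(17, 17, 7, 11)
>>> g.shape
(7, 19)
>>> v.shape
()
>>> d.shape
(17, 17, 11)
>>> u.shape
(7, 7)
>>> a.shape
(3, 17)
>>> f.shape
(7, 3, 17)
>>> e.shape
(11, 7, 17, 3)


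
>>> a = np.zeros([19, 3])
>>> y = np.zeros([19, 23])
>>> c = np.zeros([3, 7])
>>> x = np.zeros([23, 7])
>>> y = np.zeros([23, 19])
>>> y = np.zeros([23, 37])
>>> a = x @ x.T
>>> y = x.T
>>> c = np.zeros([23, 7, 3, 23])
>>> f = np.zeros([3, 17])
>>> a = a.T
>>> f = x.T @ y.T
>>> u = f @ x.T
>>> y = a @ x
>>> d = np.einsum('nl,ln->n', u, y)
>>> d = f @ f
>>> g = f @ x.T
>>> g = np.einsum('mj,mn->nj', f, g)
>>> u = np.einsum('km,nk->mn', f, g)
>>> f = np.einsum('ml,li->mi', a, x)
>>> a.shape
(23, 23)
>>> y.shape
(23, 7)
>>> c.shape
(23, 7, 3, 23)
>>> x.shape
(23, 7)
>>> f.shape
(23, 7)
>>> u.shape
(7, 23)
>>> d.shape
(7, 7)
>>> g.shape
(23, 7)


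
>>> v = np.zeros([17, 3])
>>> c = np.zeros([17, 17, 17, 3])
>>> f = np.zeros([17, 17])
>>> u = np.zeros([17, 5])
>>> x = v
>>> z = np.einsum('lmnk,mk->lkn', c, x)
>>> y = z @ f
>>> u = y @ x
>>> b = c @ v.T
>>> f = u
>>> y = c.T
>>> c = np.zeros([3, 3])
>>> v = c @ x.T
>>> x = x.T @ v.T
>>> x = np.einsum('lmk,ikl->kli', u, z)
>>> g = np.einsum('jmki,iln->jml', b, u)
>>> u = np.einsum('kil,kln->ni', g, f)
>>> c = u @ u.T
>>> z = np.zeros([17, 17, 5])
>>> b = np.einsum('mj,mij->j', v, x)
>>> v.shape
(3, 17)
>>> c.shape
(3, 3)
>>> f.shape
(17, 3, 3)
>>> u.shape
(3, 17)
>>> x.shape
(3, 17, 17)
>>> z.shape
(17, 17, 5)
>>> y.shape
(3, 17, 17, 17)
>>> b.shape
(17,)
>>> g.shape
(17, 17, 3)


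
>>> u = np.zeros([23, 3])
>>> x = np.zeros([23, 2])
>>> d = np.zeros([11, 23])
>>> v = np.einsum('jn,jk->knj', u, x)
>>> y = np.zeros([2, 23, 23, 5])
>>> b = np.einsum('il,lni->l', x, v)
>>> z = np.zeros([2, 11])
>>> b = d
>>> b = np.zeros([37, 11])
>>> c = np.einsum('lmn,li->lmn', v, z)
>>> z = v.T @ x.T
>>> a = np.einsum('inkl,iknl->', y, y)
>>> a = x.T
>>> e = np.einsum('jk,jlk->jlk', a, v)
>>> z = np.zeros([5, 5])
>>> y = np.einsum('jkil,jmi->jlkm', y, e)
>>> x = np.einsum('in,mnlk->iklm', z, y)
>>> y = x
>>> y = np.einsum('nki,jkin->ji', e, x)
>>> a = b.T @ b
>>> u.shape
(23, 3)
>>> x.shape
(5, 3, 23, 2)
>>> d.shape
(11, 23)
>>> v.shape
(2, 3, 23)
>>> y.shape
(5, 23)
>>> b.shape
(37, 11)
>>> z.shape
(5, 5)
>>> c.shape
(2, 3, 23)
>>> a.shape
(11, 11)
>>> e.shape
(2, 3, 23)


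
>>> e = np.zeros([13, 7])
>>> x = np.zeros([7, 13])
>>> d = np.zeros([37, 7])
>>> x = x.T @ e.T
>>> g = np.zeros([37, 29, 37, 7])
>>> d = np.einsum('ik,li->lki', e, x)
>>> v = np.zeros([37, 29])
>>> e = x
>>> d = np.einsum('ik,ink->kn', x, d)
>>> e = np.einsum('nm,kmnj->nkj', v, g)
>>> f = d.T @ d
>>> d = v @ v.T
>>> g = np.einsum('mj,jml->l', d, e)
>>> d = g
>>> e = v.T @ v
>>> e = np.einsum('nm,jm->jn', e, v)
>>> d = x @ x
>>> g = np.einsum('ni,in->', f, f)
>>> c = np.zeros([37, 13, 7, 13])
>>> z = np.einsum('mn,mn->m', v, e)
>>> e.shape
(37, 29)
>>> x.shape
(13, 13)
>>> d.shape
(13, 13)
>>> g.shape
()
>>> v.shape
(37, 29)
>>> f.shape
(7, 7)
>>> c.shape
(37, 13, 7, 13)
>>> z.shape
(37,)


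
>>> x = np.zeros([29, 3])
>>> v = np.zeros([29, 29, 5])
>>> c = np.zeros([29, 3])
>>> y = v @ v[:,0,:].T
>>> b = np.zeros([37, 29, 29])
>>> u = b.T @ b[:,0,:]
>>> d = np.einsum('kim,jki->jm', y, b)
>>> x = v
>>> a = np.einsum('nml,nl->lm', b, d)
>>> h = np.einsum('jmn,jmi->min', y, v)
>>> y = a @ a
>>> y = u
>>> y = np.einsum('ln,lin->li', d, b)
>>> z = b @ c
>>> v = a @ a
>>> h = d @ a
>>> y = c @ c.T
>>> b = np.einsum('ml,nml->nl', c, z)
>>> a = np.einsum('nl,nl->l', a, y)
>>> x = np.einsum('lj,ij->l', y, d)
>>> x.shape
(29,)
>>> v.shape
(29, 29)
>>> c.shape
(29, 3)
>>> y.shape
(29, 29)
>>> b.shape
(37, 3)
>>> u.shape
(29, 29, 29)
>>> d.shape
(37, 29)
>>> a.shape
(29,)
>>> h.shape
(37, 29)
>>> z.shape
(37, 29, 3)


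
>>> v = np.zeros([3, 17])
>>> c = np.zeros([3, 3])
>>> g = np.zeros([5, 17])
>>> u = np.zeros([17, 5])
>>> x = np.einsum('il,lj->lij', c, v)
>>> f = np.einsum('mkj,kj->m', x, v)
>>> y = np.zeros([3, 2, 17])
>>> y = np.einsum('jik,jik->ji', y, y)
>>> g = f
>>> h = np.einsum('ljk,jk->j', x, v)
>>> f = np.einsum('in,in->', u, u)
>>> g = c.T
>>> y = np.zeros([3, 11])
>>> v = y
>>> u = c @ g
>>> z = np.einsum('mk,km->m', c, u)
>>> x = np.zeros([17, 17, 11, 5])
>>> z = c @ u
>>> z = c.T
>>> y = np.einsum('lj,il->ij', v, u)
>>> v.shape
(3, 11)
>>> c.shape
(3, 3)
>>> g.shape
(3, 3)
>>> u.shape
(3, 3)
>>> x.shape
(17, 17, 11, 5)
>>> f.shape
()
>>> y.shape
(3, 11)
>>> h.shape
(3,)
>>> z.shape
(3, 3)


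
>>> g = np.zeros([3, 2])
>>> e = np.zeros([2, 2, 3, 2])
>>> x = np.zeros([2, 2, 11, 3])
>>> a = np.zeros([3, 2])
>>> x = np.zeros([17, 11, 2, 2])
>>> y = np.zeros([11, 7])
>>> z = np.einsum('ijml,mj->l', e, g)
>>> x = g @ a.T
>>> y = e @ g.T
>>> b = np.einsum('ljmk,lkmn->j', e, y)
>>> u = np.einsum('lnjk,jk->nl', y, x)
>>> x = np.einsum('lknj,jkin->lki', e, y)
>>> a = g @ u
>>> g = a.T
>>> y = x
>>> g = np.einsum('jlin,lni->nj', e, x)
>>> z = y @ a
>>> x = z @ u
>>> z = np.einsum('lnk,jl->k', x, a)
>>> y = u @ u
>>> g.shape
(2, 2)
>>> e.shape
(2, 2, 3, 2)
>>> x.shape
(2, 2, 2)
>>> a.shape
(3, 2)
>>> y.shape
(2, 2)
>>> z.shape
(2,)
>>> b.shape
(2,)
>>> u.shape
(2, 2)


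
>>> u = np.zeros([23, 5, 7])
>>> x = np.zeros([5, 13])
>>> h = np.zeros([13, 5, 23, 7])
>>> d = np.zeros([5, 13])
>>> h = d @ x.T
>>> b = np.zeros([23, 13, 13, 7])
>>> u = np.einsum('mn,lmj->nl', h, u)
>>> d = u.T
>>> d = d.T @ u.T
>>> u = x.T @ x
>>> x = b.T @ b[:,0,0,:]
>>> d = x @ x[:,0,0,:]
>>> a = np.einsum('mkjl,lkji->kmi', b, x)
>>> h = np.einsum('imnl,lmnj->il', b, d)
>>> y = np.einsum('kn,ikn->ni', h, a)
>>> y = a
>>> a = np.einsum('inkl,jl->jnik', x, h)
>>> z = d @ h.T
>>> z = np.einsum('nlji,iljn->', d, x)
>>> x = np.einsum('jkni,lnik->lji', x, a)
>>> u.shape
(13, 13)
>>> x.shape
(23, 7, 7)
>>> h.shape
(23, 7)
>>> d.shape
(7, 13, 13, 7)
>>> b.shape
(23, 13, 13, 7)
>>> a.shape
(23, 13, 7, 13)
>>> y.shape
(13, 23, 7)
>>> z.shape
()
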